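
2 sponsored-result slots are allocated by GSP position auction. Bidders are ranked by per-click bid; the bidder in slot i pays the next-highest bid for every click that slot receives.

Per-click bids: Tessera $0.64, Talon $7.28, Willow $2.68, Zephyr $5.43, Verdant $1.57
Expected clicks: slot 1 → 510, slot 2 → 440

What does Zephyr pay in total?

Zephyr pays $1179.20

Sorting advertisers: $7.28 (Talon) > $5.43 (Zephyr) > $2.68 (Willow) > …
Zephyr holds slot 2 → pays next bid $2.68 × 440 clicks = $1179.20.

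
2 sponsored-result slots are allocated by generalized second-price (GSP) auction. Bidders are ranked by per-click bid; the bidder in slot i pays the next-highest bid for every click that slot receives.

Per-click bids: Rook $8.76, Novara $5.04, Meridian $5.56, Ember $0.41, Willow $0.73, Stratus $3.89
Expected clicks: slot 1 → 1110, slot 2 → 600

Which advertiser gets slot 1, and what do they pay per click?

Rook; $5.56 per click

Per-click bids in order: $8.76 (Rook) > $5.56 (Meridian) > $5.04 (Novara) > …
Slot 1 goes to the first-ranked bidder, Rook, who pays the next bid down: $5.56/click.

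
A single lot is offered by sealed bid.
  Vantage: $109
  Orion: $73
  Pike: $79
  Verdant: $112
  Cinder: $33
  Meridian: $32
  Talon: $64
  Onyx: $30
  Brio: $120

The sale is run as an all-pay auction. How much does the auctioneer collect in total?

Sorting bids: 120 (Brio) > 112 (Verdant) > 109 (Vantage) > 79 (Pike) > 73 (Orion) > 64 (Talon) > …
Brio wins with the top bid; all bids are sunk regardless.
Every bidder forfeits their bid regardless of winning.
Revenue = 109 + 73 + 79 + 112 + 33 + 32 + 64 + 30 + 120 = $652.

Total revenue: $652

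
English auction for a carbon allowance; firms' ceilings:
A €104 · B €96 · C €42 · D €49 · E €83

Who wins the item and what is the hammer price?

A wins at €96

Limits ranked: 104 (A) > 96 (B) > 83 (E) > 49 (D) > 42 (C)
Bidding ends when B exits at €96; A takes it.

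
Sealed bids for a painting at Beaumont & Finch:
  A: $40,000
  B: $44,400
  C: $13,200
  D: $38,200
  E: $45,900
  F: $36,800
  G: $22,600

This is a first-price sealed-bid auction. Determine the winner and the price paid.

E pays $45,900

First-price sealed-bid auction: the highest bidder wins and pays their own bid.
Sorting bids: 45,900 (E) > 44,400 (B) > 40,000 (A) > 38,200 (D) > 36,800 (F) > 22,600 (G) > …
E is highest → pays own bid, $45,900.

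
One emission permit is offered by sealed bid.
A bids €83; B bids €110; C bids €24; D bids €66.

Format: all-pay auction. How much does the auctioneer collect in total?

Sorting bids: 110 (B) > 83 (A) > 66 (D) > 24 (C)
B wins with the top bid; all bids are sunk regardless.
Every bidder forfeits their bid regardless of winning.
Revenue = 83 + 110 + 24 + 66 = €283.

Total revenue: €283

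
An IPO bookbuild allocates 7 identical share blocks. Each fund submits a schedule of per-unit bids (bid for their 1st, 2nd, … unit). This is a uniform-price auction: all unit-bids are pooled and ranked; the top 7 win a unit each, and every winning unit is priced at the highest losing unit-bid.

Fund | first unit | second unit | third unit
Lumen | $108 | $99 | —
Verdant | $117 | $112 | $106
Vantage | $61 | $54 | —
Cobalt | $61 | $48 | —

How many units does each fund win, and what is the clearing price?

Cobalt 1, Lumen 2, Vantage 1, Verdant 3; clearing price $54

Merging the schedules and taking the best 7: 117 (Verdant-1), 112 (Verdant-2), 108 (Lumen-1), 106 (Verdant-3), 99 (Lumen-2), 61 (Vantage-1), 61 (Cobalt-1)
The (k+1)-th unit-bid is $54.
Allocation: Cobalt 1, Lumen 2, Vantage 1, Verdant 3.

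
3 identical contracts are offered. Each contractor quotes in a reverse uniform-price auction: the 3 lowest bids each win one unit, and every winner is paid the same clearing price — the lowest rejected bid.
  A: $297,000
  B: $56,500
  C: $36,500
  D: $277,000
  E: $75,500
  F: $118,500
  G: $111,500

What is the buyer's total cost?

Bids ranked low→high: 36,500 (C), 56,500 (B), 75,500 (E), 111,500 (G), 118,500 (F), …
Winners (3 units): C, B, E.
First losing bid is G's $111,500, which sets the uniform price.
Total cost = 3 × $111,500 = $334,500.

Total cost: $334,500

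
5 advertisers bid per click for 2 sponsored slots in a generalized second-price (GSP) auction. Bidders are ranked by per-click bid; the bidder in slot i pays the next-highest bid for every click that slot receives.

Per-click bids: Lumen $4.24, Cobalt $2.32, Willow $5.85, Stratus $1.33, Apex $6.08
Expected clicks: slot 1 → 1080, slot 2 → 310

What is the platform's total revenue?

Total revenue: $7632.40

Sorting advertisers: $6.08 (Apex) > $5.85 (Willow) > $4.24 (Lumen) > …
Slot 1: Apex pays $5.85 × 1080 = $6318.00
Slot 2: Willow pays $4.24 × 310 = $1314.40
Total = $7632.40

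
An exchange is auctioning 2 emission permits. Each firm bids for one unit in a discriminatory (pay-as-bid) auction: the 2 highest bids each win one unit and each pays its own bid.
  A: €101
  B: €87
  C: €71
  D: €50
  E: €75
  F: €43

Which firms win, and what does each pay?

A €101, B €87

Bids ranked high→low: 101 (A), 87 (B), 75 (E), 71 (C), …
Winners (2 units): A, B.
Each winner pays its own bid: A €101, B €87.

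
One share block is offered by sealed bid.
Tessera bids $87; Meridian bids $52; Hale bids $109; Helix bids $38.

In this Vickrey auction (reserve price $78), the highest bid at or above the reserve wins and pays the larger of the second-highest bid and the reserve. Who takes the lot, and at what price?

Bids in order: 109 (Hale) > 87 (Tessera) > 52 (Meridian) > 38 (Helix)
Hale has the top bid at or above the reserve ($109).
Second-highest bid $87 exceeds the reserve $78 → payment $87.

Hale pays $87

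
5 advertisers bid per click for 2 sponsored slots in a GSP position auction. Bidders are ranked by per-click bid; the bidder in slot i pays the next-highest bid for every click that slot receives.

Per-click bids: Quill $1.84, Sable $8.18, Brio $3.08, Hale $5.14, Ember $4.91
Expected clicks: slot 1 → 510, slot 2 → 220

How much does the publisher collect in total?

Sorting advertisers: $8.18 (Sable) > $5.14 (Hale) > $4.91 (Ember) > …
Slot 1: Sable pays $5.14 × 510 = $2621.40
Slot 2: Hale pays $4.91 × 220 = $1080.20
Total = $3701.60

Total revenue: $3701.60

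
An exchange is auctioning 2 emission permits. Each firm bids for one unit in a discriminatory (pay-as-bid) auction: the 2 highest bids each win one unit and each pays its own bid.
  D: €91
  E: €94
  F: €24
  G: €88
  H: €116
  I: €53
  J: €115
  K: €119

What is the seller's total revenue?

Sorting: 119 (K), 116 (H), 115 (J), 94 (E), …
Winners (2 units): K, H.
Total revenue = 119 + 116 = €235.

Total revenue: €235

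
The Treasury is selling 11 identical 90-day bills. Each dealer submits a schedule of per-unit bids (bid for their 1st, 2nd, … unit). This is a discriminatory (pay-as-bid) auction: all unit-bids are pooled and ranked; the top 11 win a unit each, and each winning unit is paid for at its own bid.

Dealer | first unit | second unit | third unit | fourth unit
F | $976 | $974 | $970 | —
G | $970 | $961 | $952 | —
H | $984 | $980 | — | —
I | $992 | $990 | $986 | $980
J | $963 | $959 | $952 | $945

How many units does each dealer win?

F 3, G 1, H 2, I 4, J 1

Pooled unit-bids ranked (top 11): 992 (I-1), 990 (I-2), 986 (I-3), 984 (H-1), 980 (H-2), 980 (I-4), 976 (F-1), 974 (F-2), 970 (F-3), 970 (G-1), 963 (J-1)
Next rejected bid: $961 (not a price — pay-as-bid).
Allocation: F 3, G 1, H 2, I 4, J 1.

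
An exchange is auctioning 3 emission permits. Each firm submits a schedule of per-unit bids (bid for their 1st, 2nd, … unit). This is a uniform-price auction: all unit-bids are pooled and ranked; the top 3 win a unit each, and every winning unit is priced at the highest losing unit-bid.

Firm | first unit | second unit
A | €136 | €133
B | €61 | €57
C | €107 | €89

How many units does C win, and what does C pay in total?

Merging the schedules and taking the best 3: 136 (A-1), 133 (A-2), 107 (C-1)
First bid not allocated: €89.
C wins 1 unit(s) at €89 each.

C: 1 unit, pays €89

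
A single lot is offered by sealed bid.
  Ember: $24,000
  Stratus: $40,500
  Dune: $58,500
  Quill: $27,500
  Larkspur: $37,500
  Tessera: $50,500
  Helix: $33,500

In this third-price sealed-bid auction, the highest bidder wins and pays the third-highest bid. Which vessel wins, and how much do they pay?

Dune pays $40,500

Rule: the highest bidder wins and pays the third-highest bid.
Bids ranked: 58,500 (Dune) > 50,500 (Tessera) > 40,500 (Stratus) > 37,500 (Larkspur) > 33,500 (Helix) > 27,500 (Quill) > …
Dune wins; payment is bid #3 in the ranking = $40,500.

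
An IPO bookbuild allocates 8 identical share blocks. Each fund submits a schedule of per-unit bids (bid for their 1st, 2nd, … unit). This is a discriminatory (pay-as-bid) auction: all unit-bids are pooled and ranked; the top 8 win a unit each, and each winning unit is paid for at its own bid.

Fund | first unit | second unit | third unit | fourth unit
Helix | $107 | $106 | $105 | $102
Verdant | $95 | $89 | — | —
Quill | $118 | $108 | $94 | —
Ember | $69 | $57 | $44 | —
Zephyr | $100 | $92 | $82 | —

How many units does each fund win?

Helix 4, Quill 2, Verdant 1, Zephyr 1

Pooled unit-bids ranked (top 8): 118 (Quill-1), 108 (Quill-2), 107 (Helix-1), 106 (Helix-2), 105 (Helix-3), 102 (Helix-4), 100 (Zephyr-1), 95 (Verdant-1)
Next rejected bid: $94 (not a price — pay-as-bid).
Allocation: Helix 4, Quill 2, Verdant 1, Zephyr 1.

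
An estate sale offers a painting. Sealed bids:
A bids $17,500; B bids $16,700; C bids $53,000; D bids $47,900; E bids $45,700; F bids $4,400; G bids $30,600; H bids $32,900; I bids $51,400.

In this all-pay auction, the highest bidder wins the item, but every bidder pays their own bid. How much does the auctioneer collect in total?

Bids ranked: 53,000 (C) > 51,400 (I) > 47,900 (D) > 45,700 (E) > 32,900 (H) > 30,600 (G) > …
Every bidder forfeits their bid regardless of winning.
Revenue = 17,500 + 16,700 + 53,000 + 47,900 + 45,700 + 4,400 + 30,600 + 32,900 + 51,400 = $300,100.

Total revenue: $300,100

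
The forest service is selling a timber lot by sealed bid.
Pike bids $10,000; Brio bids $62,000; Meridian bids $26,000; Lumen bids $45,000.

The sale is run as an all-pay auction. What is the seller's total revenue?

Total revenue: $143,000

Sorting bids: 62,000 (Brio) > 45,000 (Lumen) > 26,000 (Meridian) > 10,000 (Pike)
Brio wins with the top bid; all bids are sunk regardless.
Every bidder forfeits their bid regardless of winning.
Revenue = 10,000 + 62,000 + 26,000 + 45,000 = $143,000.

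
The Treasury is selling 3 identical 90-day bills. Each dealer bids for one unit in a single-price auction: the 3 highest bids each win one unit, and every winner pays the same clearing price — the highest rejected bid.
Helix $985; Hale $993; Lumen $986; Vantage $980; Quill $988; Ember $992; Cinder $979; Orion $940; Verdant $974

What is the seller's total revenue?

Sorting: 993 (Hale), 992 (Ember), 988 (Quill), 986 (Lumen), 985 (Helix), …
Winners (3 units): Hale, Ember, Quill.
Clearing price = highest rejected bid = $986.
Total revenue = 3 × $986 = $2,958.

Total revenue: $2,958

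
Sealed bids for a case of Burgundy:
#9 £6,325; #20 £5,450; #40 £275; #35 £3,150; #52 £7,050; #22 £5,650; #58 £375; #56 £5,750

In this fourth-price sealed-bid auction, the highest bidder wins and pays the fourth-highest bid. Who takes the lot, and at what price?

#52 pays £5,650

Rule: the highest bidder wins and pays the fourth-highest bid.
Bids ranked: 7,050 (#52) > 6,325 (#9) > 5,750 (#56) > 5,650 (#22) > 5,450 (#20) > 3,150 (#35) > …
#52 is highest; pays the fourth-highest bid, £5,650.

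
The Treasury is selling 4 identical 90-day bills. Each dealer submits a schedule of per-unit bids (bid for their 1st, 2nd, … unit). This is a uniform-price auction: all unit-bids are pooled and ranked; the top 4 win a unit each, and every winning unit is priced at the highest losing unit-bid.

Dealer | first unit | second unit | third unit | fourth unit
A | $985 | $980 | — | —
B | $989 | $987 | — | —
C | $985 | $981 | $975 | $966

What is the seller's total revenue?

Merging the schedules and taking the best 4: 989 (B-1), 987 (B-2), 985 (A-1), 985 (C-1)
First bid not allocated: $981.
Allocation: A 1, B 2, C 1. Every unit priced at $981.
Revenue = 4 × 981 = $3,924.

Total revenue: $3,924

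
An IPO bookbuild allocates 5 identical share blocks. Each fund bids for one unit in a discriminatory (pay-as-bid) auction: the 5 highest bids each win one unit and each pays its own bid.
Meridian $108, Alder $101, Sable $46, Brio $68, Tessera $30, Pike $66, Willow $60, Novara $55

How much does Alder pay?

Ordering the bids: 108 (Meridian), 101 (Alder), 68 (Brio), 66 (Pike), 60 (Willow), 55 (Novara), 46 (Sable), …
Top 5: Meridian, Alder, Brio, Pike, Willow.
Alder wins → own bid $101.

Alder pays $101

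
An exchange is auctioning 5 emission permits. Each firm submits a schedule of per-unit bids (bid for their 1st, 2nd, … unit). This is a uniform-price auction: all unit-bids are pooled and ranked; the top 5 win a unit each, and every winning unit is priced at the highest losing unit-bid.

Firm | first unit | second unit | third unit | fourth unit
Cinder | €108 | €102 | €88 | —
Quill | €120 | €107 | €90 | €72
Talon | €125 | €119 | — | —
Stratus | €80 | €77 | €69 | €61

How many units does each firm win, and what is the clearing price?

Pooled unit-bids ranked (top 5): 125 (Talon-1), 120 (Quill-1), 119 (Talon-2), 108 (Cinder-1), 107 (Quill-2)
Highest rejected unit-bid = €102.
Allocation: Cinder 1, Quill 2, Talon 2.

Cinder 1, Quill 2, Talon 2; clearing price €102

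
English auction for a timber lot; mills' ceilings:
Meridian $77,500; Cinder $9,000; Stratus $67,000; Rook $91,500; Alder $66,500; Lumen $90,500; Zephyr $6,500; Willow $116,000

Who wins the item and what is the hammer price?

Willow wins at $91,500

Limits in order: 116,000 (Willow) > 91,500 (Rook) > 90,500 (Lumen) > 77,500 (Meridian) > 67,000 (Stratus) > 66,500 (Alder) > …
Once the price passes $91,500, only Willow is left; the hammer falls at Rook's limit of $91,500.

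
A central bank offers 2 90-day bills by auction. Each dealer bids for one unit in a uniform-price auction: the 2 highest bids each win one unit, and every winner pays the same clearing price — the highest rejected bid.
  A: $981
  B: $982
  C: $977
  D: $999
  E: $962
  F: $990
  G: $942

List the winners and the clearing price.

Sorting: 999 (D), 990 (F), 982 (B), 981 (A), …
The 2 highest are D, F.
Clearing price = highest rejected bid = $982.

D, F; each pays $982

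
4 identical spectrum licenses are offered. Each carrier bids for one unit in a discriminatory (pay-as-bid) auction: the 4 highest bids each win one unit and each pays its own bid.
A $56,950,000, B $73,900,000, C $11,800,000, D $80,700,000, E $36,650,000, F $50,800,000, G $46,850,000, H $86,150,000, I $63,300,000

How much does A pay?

A pays $0

Bids ranked high→low: 86,150,000 (H), 80,700,000 (D), 73,900,000 (B), 63,300,000 (I), 56,950,000 (A), 50,800,000 (F), …
Winners (4 units): H, D, B, I.
A does not win → $0.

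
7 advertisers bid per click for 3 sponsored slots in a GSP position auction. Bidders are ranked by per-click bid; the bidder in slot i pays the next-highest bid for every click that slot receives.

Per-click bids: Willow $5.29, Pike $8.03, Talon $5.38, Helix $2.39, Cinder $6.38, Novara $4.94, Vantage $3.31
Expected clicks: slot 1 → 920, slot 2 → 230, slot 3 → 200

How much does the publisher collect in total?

Ranked by bid: $8.03 (Pike) > $6.38 (Cinder) > $5.38 (Talon) > $5.29 (Willow) > …
Slot 1: Pike pays $6.38 × 920 = $5869.60
Slot 2: Cinder pays $5.38 × 230 = $1237.40
Slot 3: Talon pays $5.29 × 200 = $1058.00
Total = $8165.00

Total revenue: $8165.00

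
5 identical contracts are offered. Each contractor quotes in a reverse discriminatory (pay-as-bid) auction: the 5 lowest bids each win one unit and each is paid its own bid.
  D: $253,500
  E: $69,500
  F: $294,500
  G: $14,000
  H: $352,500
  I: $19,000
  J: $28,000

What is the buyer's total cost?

Ordering the bids: 14,000 (G), 19,000 (I), 28,000 (J), 69,500 (E), 253,500 (D), 294,500 (F), 352,500 (H)
The 5 lowest are G, I, J, E, D.
Total cost = 14,000 + 19,000 + 28,000 + 69,500 + 253,500 = $384,000.

Total cost: $384,000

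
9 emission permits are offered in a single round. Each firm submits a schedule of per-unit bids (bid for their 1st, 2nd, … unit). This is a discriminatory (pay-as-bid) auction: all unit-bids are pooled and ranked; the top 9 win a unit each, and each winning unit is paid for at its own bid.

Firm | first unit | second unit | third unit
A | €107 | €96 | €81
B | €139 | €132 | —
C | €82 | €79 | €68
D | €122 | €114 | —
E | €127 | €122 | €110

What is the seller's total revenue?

All unit-bids, highest first — top 9: 139 (B-1), 132 (B-2), 127 (E-1), 122 (D-1), 122 (E-2), 114 (D-2), 110 (E-3), 107 (A-1), 96 (A-2)
Next rejected bid: €82 (not a price — pay-as-bid).
Each winning unit pays its own bid.
Revenue = 139 + 132 + 127 + 122 + 122 + 114 + 110 + 107 + 96 = €1,069.

Total revenue: €1,069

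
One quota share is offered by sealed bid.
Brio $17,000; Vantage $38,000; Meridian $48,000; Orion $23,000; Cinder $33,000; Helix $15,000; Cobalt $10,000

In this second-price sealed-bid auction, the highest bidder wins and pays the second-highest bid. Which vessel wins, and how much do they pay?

Bids in order: 48,000 (Meridian) > 38,000 (Vantage) > 33,000 (Cinder) > 23,000 (Orion) > 17,000 (Brio) > 15,000 (Helix) > …
Meridian is highest; pays the second-highest bid, $38,000.

Meridian pays $38,000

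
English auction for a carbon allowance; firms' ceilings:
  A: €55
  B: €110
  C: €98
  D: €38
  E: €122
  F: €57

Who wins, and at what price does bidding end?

E wins at €110

Ascending (English) auction: the price rises until one bidder remains; the winner pays the price at which the last rival dropped out.
Limits ranked: 122 (E) > 110 (B) > 98 (C) > 57 (F) > 55 (A) > 38 (D)
Bidding ends when B exits at €110; E takes it.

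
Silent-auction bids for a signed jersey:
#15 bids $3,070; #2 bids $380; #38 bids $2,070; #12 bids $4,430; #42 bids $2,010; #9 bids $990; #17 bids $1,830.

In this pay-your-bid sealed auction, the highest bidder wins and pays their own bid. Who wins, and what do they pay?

Sorting bids: 4,430 (#12) > 3,070 (#15) > 2,070 (#38) > 2,010 (#42) > 1,830 (#17) > 990 (#9) > …
#12 is highest → pays own bid, $4,430.

#12 pays $4,430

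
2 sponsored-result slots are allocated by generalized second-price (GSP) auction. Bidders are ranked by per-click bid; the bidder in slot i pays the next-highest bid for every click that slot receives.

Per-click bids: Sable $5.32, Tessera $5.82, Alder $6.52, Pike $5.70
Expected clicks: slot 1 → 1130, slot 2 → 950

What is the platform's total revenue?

Per-click bids in order: $6.52 (Alder) > $5.82 (Tessera) > $5.70 (Pike) > …
Slot 1: Alder pays $5.82 × 1130 = $6576.60
Slot 2: Tessera pays $5.70 × 950 = $5415.00
Total = $11991.60

Total revenue: $11991.60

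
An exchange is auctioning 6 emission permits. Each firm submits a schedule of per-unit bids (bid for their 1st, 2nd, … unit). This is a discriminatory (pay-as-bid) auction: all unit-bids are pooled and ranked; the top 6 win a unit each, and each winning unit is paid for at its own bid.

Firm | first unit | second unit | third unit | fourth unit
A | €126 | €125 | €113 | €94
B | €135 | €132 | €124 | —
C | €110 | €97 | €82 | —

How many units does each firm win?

Pooled unit-bids ranked (top 6): 135 (B-1), 132 (B-2), 126 (A-1), 125 (A-2), 124 (B-3), 113 (A-3)
Next rejected bid: €110 (not a price — pay-as-bid).
Allocation: A 3, B 3.

A 3, B 3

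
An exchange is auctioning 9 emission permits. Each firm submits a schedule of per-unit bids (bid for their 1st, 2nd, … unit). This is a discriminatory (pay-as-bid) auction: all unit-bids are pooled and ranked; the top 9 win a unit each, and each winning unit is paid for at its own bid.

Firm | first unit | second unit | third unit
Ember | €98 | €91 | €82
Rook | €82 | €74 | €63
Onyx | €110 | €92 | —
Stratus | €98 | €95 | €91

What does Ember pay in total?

Merging the schedules and taking the best 9: 110 (Onyx-1), 98 (Ember-1), 98 (Stratus-1), 95 (Stratus-2), 92 (Onyx-2), 91 (Ember-2), 91 (Stratus-3), 82 (Ember-3), 82 (Rook-1)
Next rejected bid: €74 (not a price — pay-as-bid).
Ember's winning unit-bids: 98 + 91 + 82 = €271.

Ember pays €271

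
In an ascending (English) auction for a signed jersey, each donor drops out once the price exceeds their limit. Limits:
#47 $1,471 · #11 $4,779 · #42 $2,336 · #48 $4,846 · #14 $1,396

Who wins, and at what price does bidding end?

Limits in order: 4,846 (#48) > 4,779 (#11) > 2,336 (#42) > 1,471 (#47) > 1,396 (#14)
#11 is the last rival to drop out, at $4,779; #48 remains and wins at that price.

#48 wins at $4,779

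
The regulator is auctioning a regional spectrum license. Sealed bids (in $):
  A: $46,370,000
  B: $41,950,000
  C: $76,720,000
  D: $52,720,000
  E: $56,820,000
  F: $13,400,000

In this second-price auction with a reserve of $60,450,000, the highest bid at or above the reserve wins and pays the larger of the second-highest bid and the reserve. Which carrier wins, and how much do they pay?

Bids in order: 76,720,000 (C) > 56,820,000 (E) > 52,720,000 (D) > 46,370,000 (A) > 41,950,000 (B) > 13,400,000 (F)
C has the top bid at or above the reserve ($76,720,000).
Second-highest bid $56,820,000 is below the reserve $60,450,000, so the reserve binds → payment $60,450,000.

C pays $60,450,000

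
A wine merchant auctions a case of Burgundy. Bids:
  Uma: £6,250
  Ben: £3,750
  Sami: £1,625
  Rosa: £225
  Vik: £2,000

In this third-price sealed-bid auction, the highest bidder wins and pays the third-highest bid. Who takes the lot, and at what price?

Bids ranked: 6,250 (Uma) > 3,750 (Ben) > 2,000 (Vik) > 1,625 (Sami) > 225 (Rosa)
Uma wins; payment is bid #3 in the ranking = £2,000.

Uma pays £2,000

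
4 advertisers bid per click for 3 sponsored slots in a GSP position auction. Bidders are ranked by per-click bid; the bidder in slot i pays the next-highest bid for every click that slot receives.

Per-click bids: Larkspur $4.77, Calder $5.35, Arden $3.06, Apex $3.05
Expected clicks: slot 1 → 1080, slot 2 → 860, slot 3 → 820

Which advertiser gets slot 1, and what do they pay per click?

Per-click bids in order: $5.35 (Calder) > $4.77 (Larkspur) > $3.06 (Arden) > $3.05 (Apex)
Slot 1 goes to the first-ranked bidder, Calder, who pays the next bid down: $4.77/click.

Calder; $4.77 per click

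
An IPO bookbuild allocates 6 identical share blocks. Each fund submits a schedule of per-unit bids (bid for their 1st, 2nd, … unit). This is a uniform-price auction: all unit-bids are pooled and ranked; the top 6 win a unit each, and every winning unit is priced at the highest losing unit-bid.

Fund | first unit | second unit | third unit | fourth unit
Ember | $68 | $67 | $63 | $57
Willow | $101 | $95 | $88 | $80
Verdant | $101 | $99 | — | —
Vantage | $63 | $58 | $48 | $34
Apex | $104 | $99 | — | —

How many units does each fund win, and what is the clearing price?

Apex 2, Verdant 2, Willow 2; clearing price $88

All unit-bids, highest first — top 6: 104 (Apex-1), 101 (Willow-1), 101 (Verdant-1), 99 (Verdant-2), 99 (Apex-2), 95 (Willow-2)
First bid not allocated: $88.
Allocation: Apex 2, Verdant 2, Willow 2.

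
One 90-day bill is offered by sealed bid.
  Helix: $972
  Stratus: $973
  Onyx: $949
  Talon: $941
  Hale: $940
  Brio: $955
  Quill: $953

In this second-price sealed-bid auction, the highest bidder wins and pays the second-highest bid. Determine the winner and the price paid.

Bids ranked: 973 (Stratus) > 972 (Helix) > 955 (Brio) > 953 (Quill) > 949 (Onyx) > 941 (Talon) > …
Stratus is highest; pays the second-highest bid, $972.

Stratus pays $972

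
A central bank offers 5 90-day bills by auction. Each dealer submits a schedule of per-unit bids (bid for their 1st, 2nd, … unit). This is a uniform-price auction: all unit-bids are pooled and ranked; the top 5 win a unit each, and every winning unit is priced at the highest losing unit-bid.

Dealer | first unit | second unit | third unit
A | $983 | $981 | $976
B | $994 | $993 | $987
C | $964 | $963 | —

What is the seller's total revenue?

All unit-bids, highest first — top 5: 994 (B-1), 993 (B-2), 987 (B-3), 983 (A-1), 981 (A-2)
The (k+1)-th unit-bid is $976.
Allocation: A 2, B 3. Every unit priced at $976.
Revenue = 5 × 976 = $4,880.

Total revenue: $4,880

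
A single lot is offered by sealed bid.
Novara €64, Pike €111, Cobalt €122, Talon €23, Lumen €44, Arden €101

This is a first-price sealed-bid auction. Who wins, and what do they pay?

Bids ranked: 122 (Cobalt) > 111 (Pike) > 101 (Arden) > 64 (Novara) > 44 (Lumen) > 23 (Talon)
Cobalt is highest → pays own bid, €122.

Cobalt pays €122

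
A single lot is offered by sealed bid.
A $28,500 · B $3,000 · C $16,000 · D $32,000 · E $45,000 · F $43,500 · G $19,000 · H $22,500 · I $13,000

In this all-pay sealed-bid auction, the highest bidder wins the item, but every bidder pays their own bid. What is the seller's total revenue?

Total revenue: $222,500

All-pay sealed-bid auction: the highest bidder wins the item, but every bidder pays their own bid.
Bids ranked: 45,000 (E) > 43,500 (F) > 32,000 (D) > 28,500 (A) > 22,500 (H) > 19,000 (G) > …
Every bidder forfeits their bid regardless of winning.
Revenue = 28,500 + 3,000 + 16,000 + 32,000 + 45,000 + 43,500 + 19,000 + 22,500 + 13,000 = $222,500.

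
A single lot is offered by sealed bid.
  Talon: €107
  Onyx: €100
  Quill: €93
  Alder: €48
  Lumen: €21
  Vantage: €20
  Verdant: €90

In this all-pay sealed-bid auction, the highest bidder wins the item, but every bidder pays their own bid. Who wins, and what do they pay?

Talon pays €107

Sorting bids: 107 (Talon) > 100 (Onyx) > 93 (Quill) > 90 (Verdant) > 48 (Alder) > 21 (Lumen) > …
Talon wins with the top bid; all bids are sunk regardless.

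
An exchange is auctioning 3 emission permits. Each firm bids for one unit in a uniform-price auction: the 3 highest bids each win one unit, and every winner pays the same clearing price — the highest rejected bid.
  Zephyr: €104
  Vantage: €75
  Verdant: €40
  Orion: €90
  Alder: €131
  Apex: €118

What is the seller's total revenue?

Bids ranked high→low: 131 (Alder), 118 (Apex), 104 (Zephyr), 90 (Orion), 75 (Vantage), …
Top 3: Alder, Apex, Zephyr.
Highest unsuccessful bid: €90 → clearing price.
Total revenue = 3 × €90 = €270.

Total revenue: €270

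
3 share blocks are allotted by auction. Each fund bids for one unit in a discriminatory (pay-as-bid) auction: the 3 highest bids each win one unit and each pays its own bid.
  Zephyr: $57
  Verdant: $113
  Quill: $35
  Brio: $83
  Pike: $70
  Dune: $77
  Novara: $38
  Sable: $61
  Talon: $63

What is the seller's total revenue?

Sorting: 113 (Verdant), 83 (Brio), 77 (Dune), 70 (Pike), 63 (Talon), …
The 3 highest are Verdant, Brio, Dune.
Total revenue = 113 + 83 + 77 = $273.

Total revenue: $273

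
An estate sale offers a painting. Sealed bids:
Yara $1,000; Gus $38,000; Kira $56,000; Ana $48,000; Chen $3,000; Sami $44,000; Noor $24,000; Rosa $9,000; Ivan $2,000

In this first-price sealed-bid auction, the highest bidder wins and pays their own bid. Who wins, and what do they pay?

First-price sealed-bid auction: the highest bidder wins and pays their own bid.
Sorting bids: 56,000 (Kira) > 48,000 (Ana) > 44,000 (Sami) > 38,000 (Gus) > 24,000 (Noor) > 9,000 (Rosa) > …
Kira is highest → pays own bid, $56,000.

Kira pays $56,000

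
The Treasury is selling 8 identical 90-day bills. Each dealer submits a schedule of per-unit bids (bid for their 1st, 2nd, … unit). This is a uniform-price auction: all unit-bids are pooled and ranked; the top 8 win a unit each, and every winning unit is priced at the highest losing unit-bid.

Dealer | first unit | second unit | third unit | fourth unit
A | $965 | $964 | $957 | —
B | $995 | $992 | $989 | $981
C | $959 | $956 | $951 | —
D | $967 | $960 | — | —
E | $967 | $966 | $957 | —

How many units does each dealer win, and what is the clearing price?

A 1, B 4, D 1, E 2; clearing price $964

All unit-bids, highest first — top 8: 995 (B-1), 992 (B-2), 989 (B-3), 981 (B-4), 967 (D-1), 967 (E-1), 966 (E-2), 965 (A-1)
The (k+1)-th unit-bid is $964.
Allocation: A 1, B 4, D 1, E 2.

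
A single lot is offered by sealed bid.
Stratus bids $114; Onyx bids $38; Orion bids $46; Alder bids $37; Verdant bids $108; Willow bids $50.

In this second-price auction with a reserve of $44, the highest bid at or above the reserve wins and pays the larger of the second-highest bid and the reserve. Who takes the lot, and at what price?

Sorting bids: 114 (Stratus) > 108 (Verdant) > 50 (Willow) > 46 (Orion) > 38 (Onyx) > 37 (Alder)
Highest eligible bid: Stratus at $114.
max(second-highest $108, reserve $44) = $108; the reserve does not bind.

Stratus pays $108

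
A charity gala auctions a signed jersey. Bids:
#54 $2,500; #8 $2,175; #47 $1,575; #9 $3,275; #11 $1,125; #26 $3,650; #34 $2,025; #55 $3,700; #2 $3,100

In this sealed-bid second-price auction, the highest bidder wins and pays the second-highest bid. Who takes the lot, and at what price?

#55 pays $3,650

Sorting bids: 3,700 (#55) > 3,650 (#26) > 3,275 (#9) > 3,100 (#2) > 2,500 (#54) > 2,175 (#8) > …
#55 is highest; pays the second-highest bid, $3,650.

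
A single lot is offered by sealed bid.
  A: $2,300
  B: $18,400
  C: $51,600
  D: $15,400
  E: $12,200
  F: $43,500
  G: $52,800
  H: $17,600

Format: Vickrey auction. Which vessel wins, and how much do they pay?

Bids ranked: 52,800 (G) > 51,600 (C) > 43,500 (F) > 18,400 (B) > 17,600 (H) > 15,400 (D) > …
G wins with the highest bid; price is set by the runner-up at $51,600.

G pays $51,600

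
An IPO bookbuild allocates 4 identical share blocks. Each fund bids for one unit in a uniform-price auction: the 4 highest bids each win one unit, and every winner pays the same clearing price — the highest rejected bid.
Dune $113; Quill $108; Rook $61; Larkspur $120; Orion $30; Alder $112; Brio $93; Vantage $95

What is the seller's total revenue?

Bids ranked high→low: 120 (Larkspur), 113 (Dune), 112 (Alder), 108 (Quill), 95 (Vantage), 93 (Brio), …
Winners (4 units): Larkspur, Dune, Alder, Quill.
First losing bid is Vantage's $95, which sets the uniform price.
Total revenue = 4 × $95 = $380.

Total revenue: $380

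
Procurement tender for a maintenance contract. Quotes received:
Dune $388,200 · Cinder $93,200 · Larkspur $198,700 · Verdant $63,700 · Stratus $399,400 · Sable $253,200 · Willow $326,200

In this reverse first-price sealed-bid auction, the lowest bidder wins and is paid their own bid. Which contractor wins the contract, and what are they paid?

Verdant is paid $63,700

Bids ranked: 63,700 (Verdant) < 93,200 (Cinder) < 198,700 (Larkspur) < 253,200 (Sable) < 326,200 (Willow) < 388,200 (Dune) < …
Verdant has the lowest bid and is paid exactly that: $63,700.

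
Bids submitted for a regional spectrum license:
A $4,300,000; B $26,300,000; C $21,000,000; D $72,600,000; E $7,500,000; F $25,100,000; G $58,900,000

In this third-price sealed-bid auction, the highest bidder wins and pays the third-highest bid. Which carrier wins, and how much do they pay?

Sorting bids: 72,600,000 (D) > 58,900,000 (G) > 26,300,000 (B) > 25,100,000 (F) > 21,000,000 (C) > 7,500,000 (E) > …
D wins; payment is bid #3 in the ranking = $26,300,000.

D pays $26,300,000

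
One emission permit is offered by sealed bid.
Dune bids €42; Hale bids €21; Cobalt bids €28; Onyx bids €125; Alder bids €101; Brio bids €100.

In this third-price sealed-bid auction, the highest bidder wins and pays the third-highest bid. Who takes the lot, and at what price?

Bids ranked: 125 (Onyx) > 101 (Alder) > 100 (Brio) > 42 (Dune) > 28 (Cobalt) > 21 (Hale)
Onyx wins; payment is bid #3 in the ranking = €100.

Onyx pays €100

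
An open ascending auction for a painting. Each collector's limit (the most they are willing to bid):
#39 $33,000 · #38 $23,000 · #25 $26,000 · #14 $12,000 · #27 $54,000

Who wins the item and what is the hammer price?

Limits in order: 54,000 (#27) > 33,000 (#39) > 26,000 (#25) > 23,000 (#38) > 12,000 (#14)
#39 is the last rival to drop out, at $33,000; #27 remains and wins at that price.

#27 wins at $33,000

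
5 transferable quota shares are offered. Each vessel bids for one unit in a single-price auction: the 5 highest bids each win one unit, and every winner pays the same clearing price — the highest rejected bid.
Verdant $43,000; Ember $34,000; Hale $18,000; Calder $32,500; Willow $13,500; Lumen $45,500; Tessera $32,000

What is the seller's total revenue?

Total revenue: $90,000

Ordering the bids: 45,500 (Lumen), 43,000 (Verdant), 34,000 (Ember), 32,500 (Calder), 32,000 (Tessera), 18,000 (Hale), 13,500 (Willow)
The 5 highest are Lumen, Verdant, Ember, Calder, Tessera.
Clearing price = highest rejected bid = $18,000.
Total revenue = 5 × $18,000 = $90,000.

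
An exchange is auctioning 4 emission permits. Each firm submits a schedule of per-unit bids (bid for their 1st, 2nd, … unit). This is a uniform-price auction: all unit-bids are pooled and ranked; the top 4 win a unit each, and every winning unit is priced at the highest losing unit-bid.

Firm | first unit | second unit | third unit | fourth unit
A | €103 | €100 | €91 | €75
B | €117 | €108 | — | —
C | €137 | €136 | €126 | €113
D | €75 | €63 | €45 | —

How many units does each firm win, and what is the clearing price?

B 1, C 3; clearing price €113

All unit-bids, highest first — top 4: 137 (C-1), 136 (C-2), 126 (C-3), 117 (B-1)
The (k+1)-th unit-bid is €113.
Allocation: B 1, C 3.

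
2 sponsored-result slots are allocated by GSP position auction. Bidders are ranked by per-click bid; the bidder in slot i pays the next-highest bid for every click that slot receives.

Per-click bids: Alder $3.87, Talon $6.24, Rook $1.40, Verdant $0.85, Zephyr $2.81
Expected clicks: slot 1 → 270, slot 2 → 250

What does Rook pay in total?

Rook pays $0.00

Sorting advertisers: $6.24 (Talon) > $3.87 (Alder) > $2.81 (Zephyr) > …
Rook ranks below slot 2 → no slot, pays nothing.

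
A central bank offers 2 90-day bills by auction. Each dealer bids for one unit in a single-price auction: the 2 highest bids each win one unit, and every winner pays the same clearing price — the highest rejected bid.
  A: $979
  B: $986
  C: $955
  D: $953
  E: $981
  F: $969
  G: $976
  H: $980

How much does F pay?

Ordering the bids: 986 (B), 981 (E), 980 (H), 979 (A), …
Top 2: B, E.
Highest unsuccessful bid: $980 → clearing price.
F does not win → pays $0.

F pays $0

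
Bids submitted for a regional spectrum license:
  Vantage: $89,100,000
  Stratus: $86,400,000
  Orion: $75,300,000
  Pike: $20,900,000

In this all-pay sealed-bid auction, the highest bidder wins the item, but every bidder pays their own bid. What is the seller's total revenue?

Total revenue: $271,700,000

All-pay sealed-bid auction: the highest bidder wins the item, but every bidder pays their own bid.
Sorting bids: 89,100,000 (Vantage) > 86,400,000 (Stratus) > 75,300,000 (Orion) > 20,900,000 (Pike)
Vantage wins with the top bid; all bids are sunk regardless.
Every bidder forfeits their bid regardless of winning.
Revenue = 89,100,000 + 86,400,000 + 75,300,000 + 20,900,000 = $271,700,000.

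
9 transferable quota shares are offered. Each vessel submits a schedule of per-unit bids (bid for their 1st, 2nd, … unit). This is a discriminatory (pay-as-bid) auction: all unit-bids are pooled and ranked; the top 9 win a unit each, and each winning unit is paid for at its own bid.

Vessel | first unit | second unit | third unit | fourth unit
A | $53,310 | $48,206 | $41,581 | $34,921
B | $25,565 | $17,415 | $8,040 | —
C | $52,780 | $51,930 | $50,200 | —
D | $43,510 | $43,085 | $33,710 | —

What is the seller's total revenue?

Total revenue: $419,523

Merging the schedules and taking the best 9: 53,310 (A-1), 52,780 (C-1), 51,930 (C-2), 50,200 (C-3), 48,206 (A-2), 43,510 (D-1), 43,085 (D-2), 41,581 (A-3), 34,921 (A-4)
Next rejected bid: $33,710 (not a price — pay-as-bid).
Each winning unit pays its own bid.
Revenue = 53,310 + 52,780 + 51,930 + 50,200 + 48,206 + 43,510 + 43,085 + 41,581 + 34,921 = $419,523.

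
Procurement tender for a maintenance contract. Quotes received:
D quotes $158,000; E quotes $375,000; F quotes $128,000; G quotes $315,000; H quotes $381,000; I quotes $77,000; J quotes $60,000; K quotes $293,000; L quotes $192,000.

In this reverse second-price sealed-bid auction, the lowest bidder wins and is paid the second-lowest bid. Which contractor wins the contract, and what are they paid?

J is paid $77,000

Bids in order: 60,000 (J) < 77,000 (I) < 128,000 (F) < 158,000 (D) < 192,000 (L) < 293,000 (K) < …
J is lowest; is paid the second-lowest bid, $77,000.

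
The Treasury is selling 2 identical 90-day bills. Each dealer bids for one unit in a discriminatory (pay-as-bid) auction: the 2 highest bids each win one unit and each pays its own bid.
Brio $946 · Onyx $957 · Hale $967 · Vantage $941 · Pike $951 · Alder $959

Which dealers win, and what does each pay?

Hale $967, Alder $959

Sorting: 967 (Hale), 959 (Alder), 957 (Onyx), 951 (Pike), …
Top 2: Hale, Alder.
Each winner pays its own bid: Hale $967, Alder $959.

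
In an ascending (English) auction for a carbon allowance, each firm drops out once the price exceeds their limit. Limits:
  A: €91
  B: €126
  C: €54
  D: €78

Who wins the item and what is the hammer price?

Limits in order: 126 (B) > 91 (A) > 78 (D) > 54 (C)
Bidding ends when A exits at €91; B takes it.

B wins at €91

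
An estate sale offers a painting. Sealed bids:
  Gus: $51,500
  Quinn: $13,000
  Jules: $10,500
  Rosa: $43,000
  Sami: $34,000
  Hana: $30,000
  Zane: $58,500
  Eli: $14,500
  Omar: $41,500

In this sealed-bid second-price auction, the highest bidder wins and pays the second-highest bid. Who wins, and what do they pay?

Bids ranked: 58,500 (Zane) > 51,500 (Gus) > 43,000 (Rosa) > 41,500 (Omar) > 34,000 (Sami) > 30,000 (Hana) > …
Zane wins with the highest bid; price is set by the runner-up at $51,500.

Zane pays $51,500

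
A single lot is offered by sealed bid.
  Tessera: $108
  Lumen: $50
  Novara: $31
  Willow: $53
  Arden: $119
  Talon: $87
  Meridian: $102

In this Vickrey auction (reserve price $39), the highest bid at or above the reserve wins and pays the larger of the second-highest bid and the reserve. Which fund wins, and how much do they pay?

Arden pays $108

Rule: the highest bid at or above the reserve wins and pays the larger of the second-highest bid and the reserve.
Bids ranked: 119 (Arden) > 108 (Tessera) > 102 (Meridian) > 87 (Talon) > 53 (Willow) > 50 (Lumen) > …
Highest eligible bid: Arden at $119.
max(second-highest $108, reserve $39) = $108; the reserve does not bind.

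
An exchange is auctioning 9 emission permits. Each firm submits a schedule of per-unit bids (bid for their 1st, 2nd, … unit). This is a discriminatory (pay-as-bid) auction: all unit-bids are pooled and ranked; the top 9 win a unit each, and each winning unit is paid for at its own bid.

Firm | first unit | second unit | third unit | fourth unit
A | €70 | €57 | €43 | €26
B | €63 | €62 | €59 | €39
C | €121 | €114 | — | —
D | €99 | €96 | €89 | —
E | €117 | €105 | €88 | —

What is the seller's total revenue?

Pooled unit-bids ranked (top 9): 121 (C-1), 117 (E-1), 114 (C-2), 105 (E-2), 99 (D-1), 96 (D-2), 89 (D-3), 88 (E-3), 70 (A-1)
Next rejected bid: €63 (not a price — pay-as-bid).
Each winning unit pays its own bid.
Revenue = 121 + 117 + 114 + 105 + 99 + 96 + 89 + 88 + 70 = €899.

Total revenue: €899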